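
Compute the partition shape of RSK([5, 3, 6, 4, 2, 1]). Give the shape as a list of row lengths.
[2, 2, 1, 1]

Row-insert each entry into an empty tableau.

After inserting 5: P = [[5]].
After inserting 3: P = [[3], [5]].
After inserting 6: P = [[3, 6], [5]].
After inserting 4: P = [[3, 4], [5, 6]].
After inserting 2: P = [[2, 4], [3, 6], [5]].
After inserting 1: P = [[1, 4], [2, 6], [3], [5]].

The final insertion tableau P = [[1, 4], [2, 6], [3], [5]] has shape [2, 2, 1, 1].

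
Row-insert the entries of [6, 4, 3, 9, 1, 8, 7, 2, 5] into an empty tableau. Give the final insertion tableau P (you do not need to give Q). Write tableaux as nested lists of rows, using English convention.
P = [[1, 2, 5], [3, 7], [4, 8], [6, 9]]

After inserting 6: P = [[6]].
After inserting 4: P = [[4], [6]].
After inserting 3: P = [[3], [4], [6]].
After inserting 9: P = [[3, 9], [4], [6]].
After inserting 1: P = [[1, 9], [3], [4], [6]].
After inserting 8: P = [[1, 8], [3, 9], [4], [6]].
After inserting 7: P = [[1, 7], [3, 8], [4, 9], [6]].
After inserting 2: P = [[1, 2], [3, 7], [4, 8], [6, 9]].
After inserting 5: P = [[1, 2, 5], [3, 7], [4, 8], [6, 9]].

So P = [[1, 2, 5], [3, 7], [4, 8], [6, 9]].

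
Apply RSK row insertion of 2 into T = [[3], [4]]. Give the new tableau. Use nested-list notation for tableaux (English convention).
[[2], [3], [4]]

In row 1, 2 replaces 3 (the leftmost entry greater than 2); 3 is bumped to row 2. In row 2, 3 replaces 4 (the leftmost entry greater than 3); 4 is bumped to row 3. 4 starts a new row 3. The new tableau is [[2], [3], [4]].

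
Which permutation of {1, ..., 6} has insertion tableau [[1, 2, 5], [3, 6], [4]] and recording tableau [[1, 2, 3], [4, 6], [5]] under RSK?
Reverse the RSK construction: for i from n down to 1, find the cell of Q containing i, remove the entry at that cell from P, and reverse-bump it up through P; the value ejected from row 1 is w(i).

Step i=6: Q has 6 at row 2, column 2; remove 6 from row 2 of P and reverse-bump: 6 enters row 1 and ejects 5. So w(6) = 5. P is now [[1, 2, 6], [3], [4]].
Step i=5: Q has 5 at row 3, column 1; remove 4 from row 3 of P and reverse-bump: 4 enters row 2 and ejects 3; 3 enters row 1 and ejects 2. So w(5) = 2. P is now [[1, 3, 6], [4]].
Step i=4: Q has 4 at row 2, column 1; remove 4 from row 2 of P and reverse-bump: 4 enters row 1 and ejects 3. So w(4) = 3. P is now [[1, 4, 6]].
Step i=3: Q has 3 at row 1, column 3; remove that cell from P, ejecting 6. So w(3) = 6. P is now [[1, 4]].
Step i=2: Q has 2 at row 1, column 2; remove that cell from P, ejecting 4. So w(2) = 4. P is now [[1]].
Step i=1: Q has 1 at row 1, column 1; remove that cell from P, ejecting 1. So w(1) = 1. P is now [].

So w = 1 4 6 3 2 5.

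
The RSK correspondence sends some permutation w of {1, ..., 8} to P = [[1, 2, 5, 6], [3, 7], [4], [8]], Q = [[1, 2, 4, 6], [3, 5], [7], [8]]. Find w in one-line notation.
Reverse the RSK construction: for i from n down to 1, find the cell of Q containing i, remove the entry at that cell from P, and reverse-bump it up through P; the value ejected from row 1 is w(i).

Step i=8: Q has 8 at row 4, column 1; remove 8 from row 4 of P and reverse-bump: 8 enters row 3 and ejects 4; 4 enters row 2 and ejects 3; 3 enters row 1 and ejects 2. So w(8) = 2. P is now [[1, 3, 5, 6], [4, 7], [8]].
Step i=7: Q has 7 at row 3, column 1; remove 8 from row 3 of P and reverse-bump: 8 enters row 2 and ejects 7; 7 enters row 1 and ejects 6. So w(7) = 6. P is now [[1, 3, 5, 7], [4, 8]].
Step i=6: Q has 6 at row 1, column 4; remove that cell from P, ejecting 7. So w(6) = 7. P is now [[1, 3, 5], [4, 8]].
Step i=5: Q has 5 at row 2, column 2; remove 8 from row 2 of P and reverse-bump: 8 enters row 1 and ejects 5. So w(5) = 5. P is now [[1, 3, 8], [4]].
Step i=4: Q has 4 at row 1, column 3; remove that cell from P, ejecting 8. So w(4) = 8. P is now [[1, 3], [4]].
Step i=3: Q has 3 at row 2, column 1; remove 4 from row 2 of P and reverse-bump: 4 enters row 1 and ejects 3. So w(3) = 3. P is now [[1, 4]].
Step i=2: Q has 2 at row 1, column 2; remove that cell from P, ejecting 4. So w(2) = 4. P is now [[1]].
Step i=1: Q has 1 at row 1, column 1; remove that cell from P, ejecting 1. So w(1) = 1. P is now [].

So w = 1 4 3 8 5 7 6 2.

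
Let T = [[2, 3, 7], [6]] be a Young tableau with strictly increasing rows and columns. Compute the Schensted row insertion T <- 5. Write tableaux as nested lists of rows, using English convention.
In row 1, 5 replaces 7 (the leftmost entry greater than 5); 7 is bumped to row 2. 7 is appended to row 2. The new tableau is [[2, 3, 5], [6, 7]].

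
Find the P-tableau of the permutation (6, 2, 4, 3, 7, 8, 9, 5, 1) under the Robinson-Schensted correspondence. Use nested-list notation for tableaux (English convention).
P = [[1, 3, 5, 8, 9], [2, 7], [4], [6]]

Insert 6: appended to row 1. P = [[6]].
Insert 2: 2 bumps 6 from row 1; 6 starts row 2. P = [[2], [6]].
Insert 4: appended to row 1. P = [[2, 4], [6]].
Insert 3: 3 bumps 4 from row 1; 4 bumps 6 from row 2; 6 starts row 3. P = [[2, 3], [4], [6]].
Insert 7: appended to row 1. P = [[2, 3, 7], [4], [6]].
Insert 8: appended to row 1. P = [[2, 3, 7, 8], [4], [6]].
Insert 9: appended to row 1. P = [[2, 3, 7, 8, 9], [4], [6]].
Insert 5: 5 bumps 7 from row 1; 7 appends to row 2. P = [[2, 3, 5, 8, 9], [4, 7], [6]].
Insert 1: 1 bumps 2 from row 1; 2 bumps 4 from row 2; 4 bumps 6 from row 3; 6 starts row 4. P = [[1, 3, 5, 8, 9], [2, 7], [4], [6]].

So P = [[1, 3, 5, 8, 9], [2, 7], [4], [6]].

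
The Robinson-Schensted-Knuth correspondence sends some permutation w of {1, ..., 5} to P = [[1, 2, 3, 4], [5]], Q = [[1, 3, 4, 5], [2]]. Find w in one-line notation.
Reverse the RSK construction: for i from n down to 1, find the cell of Q containing i, remove the entry at that cell from P, and reverse-bump it up through P; the value ejected from row 1 is w(i).

Step i=5: Q has 5 at row 1, column 4; remove that cell from P, ejecting 4. So w(5) = 4. P is now [[1, 2, 3], [5]].
Step i=4: Q has 4 at row 1, column 3; remove that cell from P, ejecting 3. So w(4) = 3. P is now [[1, 2], [5]].
Step i=3: Q has 3 at row 1, column 2; remove that cell from P, ejecting 2. So w(3) = 2. P is now [[1], [5]].
Step i=2: Q has 2 at row 2, column 1; remove 5 from row 2 of P and reverse-bump: 5 enters row 1 and ejects 1. So w(2) = 1. P is now [[5]].
Step i=1: Q has 1 at row 1, column 1; remove that cell from P, ejecting 5. So w(1) = 5. P is now [].

So w = 5 1 2 3 4.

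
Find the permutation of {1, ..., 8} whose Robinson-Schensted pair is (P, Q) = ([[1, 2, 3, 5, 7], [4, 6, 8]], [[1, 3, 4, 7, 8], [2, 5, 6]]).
4 1 6 8 2 3 5 7

Reverse the RSK construction: for i from n down to 1, find the cell of Q containing i, remove the entry at that cell from P, and reverse-bump it up through P; the value ejected from row 1 is w(i).

Step i=8: Q has 8 at row 1, column 5; remove that cell from P, ejecting 7. So w(8) = 7. P is now [[1, 2, 3, 5], [4, 6, 8]].
Step i=7: Q has 7 at row 1, column 4; remove that cell from P, ejecting 5. So w(7) = 5. P is now [[1, 2, 3], [4, 6, 8]].
Step i=6: Q has 6 at row 2, column 3; remove 8 from row 2 of P and reverse-bump: 8 enters row 1 and ejects 3. So w(6) = 3. P is now [[1, 2, 8], [4, 6]].
Step i=5: Q has 5 at row 2, column 2; remove 6 from row 2 of P and reverse-bump: 6 enters row 1 and ejects 2. So w(5) = 2. P is now [[1, 6, 8], [4]].
Step i=4: Q has 4 at row 1, column 3; remove that cell from P, ejecting 8. So w(4) = 8. P is now [[1, 6], [4]].
Step i=3: Q has 3 at row 1, column 2; remove that cell from P, ejecting 6. So w(3) = 6. P is now [[1], [4]].
Step i=2: Q has 2 at row 2, column 1; remove 4 from row 2 of P and reverse-bump: 4 enters row 1 and ejects 1. So w(2) = 1. P is now [[4]].
Step i=1: Q has 1 at row 1, column 1; remove that cell from P, ejecting 4. So w(1) = 4. P is now [].

So w = 4 1 6 8 2 3 5 7.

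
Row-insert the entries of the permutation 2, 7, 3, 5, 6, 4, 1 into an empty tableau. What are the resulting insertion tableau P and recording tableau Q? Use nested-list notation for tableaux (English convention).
P = [[1, 3, 4, 6], [2], [5], [7]], Q = [[1, 2, 4, 5], [3], [6], [7]]

Insert each entry of the permutation into P by Schensted row insertion, recording in Q the position of each new cell.

Insert 2: appended to row 1. P = [[2]], Q = [[1]].
Insert 7: appended to row 1. P = [[2, 7]], Q = [[1, 2]].
Insert 3: 3 bumps 7 from row 1; 7 starts row 2. P = [[2, 3], [7]], Q = [[1, 2], [3]].
Insert 5: appended to row 1. P = [[2, 3, 5], [7]], Q = [[1, 2, 4], [3]].
Insert 6: appended to row 1. P = [[2, 3, 5, 6], [7]], Q = [[1, 2, 4, 5], [3]].
Insert 4: 4 bumps 5 from row 1; 5 bumps 7 from row 2; 7 starts row 3. P = [[2, 3, 4, 6], [5], [7]], Q = [[1, 2, 4, 5], [3], [6]].
Insert 1: 1 bumps 2 from row 1; 2 bumps 5 from row 2; 5 bumps 7 from row 3; 7 starts row 4. P = [[1, 3, 4, 6], [2], [5], [7]], Q = [[1, 2, 4, 5], [3], [6], [7]].

So P = [[1, 3, 4, 6], [2], [5], [7]], Q = [[1, 2, 4, 5], [3], [6], [7]].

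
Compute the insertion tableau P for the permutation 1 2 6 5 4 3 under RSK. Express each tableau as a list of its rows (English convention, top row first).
Insert 1: appended to row 1. P = [[1]].
Insert 2: appended to row 1. P = [[1, 2]].
Insert 6: appended to row 1. P = [[1, 2, 6]].
Insert 5: 5 bumps 6 from row 1; 6 starts row 2. P = [[1, 2, 5], [6]].
Insert 4: 4 bumps 5 from row 1; 5 bumps 6 from row 2; 6 starts row 3. P = [[1, 2, 4], [5], [6]].
Insert 3: 3 bumps 4 from row 1; 4 bumps 5 from row 2; 5 bumps 6 from row 3; 6 starts row 4. P = [[1, 2, 3], [4], [5], [6]].

So P = [[1, 2, 3], [4], [5], [6]].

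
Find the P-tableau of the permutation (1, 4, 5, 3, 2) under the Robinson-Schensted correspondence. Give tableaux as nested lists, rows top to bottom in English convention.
P = [[1, 2, 5], [3], [4]]

Insert 1: appended to row 1. P = [[1]].
Insert 4: appended to row 1. P = [[1, 4]].
Insert 5: appended to row 1. P = [[1, 4, 5]].
Insert 3: 3 bumps 4 from row 1; 4 starts row 2. P = [[1, 3, 5], [4]].
Insert 2: 2 bumps 3 from row 1; 3 bumps 4 from row 2; 4 starts row 3. P = [[1, 2, 5], [3], [4]].

So P = [[1, 2, 5], [3], [4]].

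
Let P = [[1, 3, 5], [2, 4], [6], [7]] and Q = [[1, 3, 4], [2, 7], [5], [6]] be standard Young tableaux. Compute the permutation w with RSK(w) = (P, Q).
7 2 4 6 5 1 3

Reverse the RSK construction: for i from n down to 1, find the cell of Q containing i, remove the entry at that cell from P, and reverse-bump it up through P; the value ejected from row 1 is w(i).

Step i=7: Q has 7 at row 2, column 2; remove 4 from row 2 of P and reverse-bump: 4 enters row 1 and ejects 3. So w(7) = 3. P is now [[1, 4, 5], [2], [6], [7]].
Step i=6: Q has 6 at row 4, column 1; remove 7 from row 4 of P and reverse-bump: 7 enters row 3 and ejects 6; 6 enters row 2 and ejects 2; 2 enters row 1 and ejects 1. So w(6) = 1. P is now [[2, 4, 5], [6], [7]].
Step i=5: Q has 5 at row 3, column 1; remove 7 from row 3 of P and reverse-bump: 7 enters row 2 and ejects 6; 6 enters row 1 and ejects 5. So w(5) = 5. P is now [[2, 4, 6], [7]].
Step i=4: Q has 4 at row 1, column 3; remove that cell from P, ejecting 6. So w(4) = 6. P is now [[2, 4], [7]].
Step i=3: Q has 3 at row 1, column 2; remove that cell from P, ejecting 4. So w(3) = 4. P is now [[2], [7]].
Step i=2: Q has 2 at row 2, column 1; remove 7 from row 2 of P and reverse-bump: 7 enters row 1 and ejects 2. So w(2) = 2. P is now [[7]].
Step i=1: Q has 1 at row 1, column 1; remove that cell from P, ejecting 7. So w(1) = 7. P is now [].

So w = 7 2 4 6 5 1 3.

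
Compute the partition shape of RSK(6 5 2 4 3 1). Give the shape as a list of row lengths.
RSK row insertion gives P = [[1, 3], [2], [4], [5], [6]], which has shape [2, 1, 1, 1, 1].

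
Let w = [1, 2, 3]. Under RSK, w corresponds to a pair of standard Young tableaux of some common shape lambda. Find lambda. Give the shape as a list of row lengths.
[3]

Row-insert each entry into an empty tableau.

After inserting 1: P = [[1]].
After inserting 2: P = [[1, 2]].
After inserting 3: P = [[1, 2, 3]].

The final insertion tableau P = [[1, 2, 3]] has shape [3].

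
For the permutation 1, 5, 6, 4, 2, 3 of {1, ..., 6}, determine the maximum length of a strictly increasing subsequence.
3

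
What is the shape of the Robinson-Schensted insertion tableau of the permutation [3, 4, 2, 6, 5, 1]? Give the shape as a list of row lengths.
Row-insert each entry into an empty tableau.

After inserting 3: P = [[3]].
After inserting 4: P = [[3, 4]].
After inserting 2: P = [[2, 4], [3]].
After inserting 6: P = [[2, 4, 6], [3]].
After inserting 5: P = [[2, 4, 5], [3, 6]].
After inserting 1: P = [[1, 4, 5], [2, 6], [3]].

The final insertion tableau P = [[1, 4, 5], [2, 6], [3]] has shape [3, 2, 1].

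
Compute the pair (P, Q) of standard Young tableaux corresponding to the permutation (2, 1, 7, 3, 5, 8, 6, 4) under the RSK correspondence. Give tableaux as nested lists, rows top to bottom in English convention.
P = [[1, 3, 4, 6], [2, 5, 8], [7]], Q = [[1, 3, 5, 6], [2, 4, 7], [8]]

Insert each entry of the permutation into P by Schensted row insertion, recording in Q the position of each new cell.

After inserting 2: P = [[2]].
After inserting 1: P = [[1], [2]].
After inserting 7: P = [[1, 7], [2]].
After inserting 3: P = [[1, 3], [2, 7]].
After inserting 5: P = [[1, 3, 5], [2, 7]].
After inserting 8: P = [[1, 3, 5, 8], [2, 7]].
After inserting 6: P = [[1, 3, 5, 6], [2, 7, 8]].
After inserting 4: P = [[1, 3, 4, 6], [2, 5, 8], [7]].

So P = [[1, 3, 4, 6], [2, 5, 8], [7]], Q = [[1, 3, 5, 6], [2, 4, 7], [8]].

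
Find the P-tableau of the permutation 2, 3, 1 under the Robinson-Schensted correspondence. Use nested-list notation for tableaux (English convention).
Insert 2: appended to row 1. P = [[2]].
Insert 3: appended to row 1. P = [[2, 3]].
Insert 1: 1 bumps 2 from row 1; 2 starts row 2. P = [[1, 3], [2]].

So P = [[1, 3], [2]].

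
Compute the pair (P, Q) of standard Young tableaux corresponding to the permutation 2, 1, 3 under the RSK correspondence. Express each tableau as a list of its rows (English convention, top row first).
P = [[1, 3], [2]], Q = [[1, 3], [2]]

Insert each entry of the permutation into P by Schensted row insertion, recording in Q the position of each new cell.

Insert 2: appended to row 1. P = [[2]].
Insert 1: 1 bumps 2 from row 1; 2 starts row 2. P = [[1], [2]].
Insert 3: appended to row 1. P = [[1, 3], [2]].

So P = [[1, 3], [2]], Q = [[1, 3], [2]].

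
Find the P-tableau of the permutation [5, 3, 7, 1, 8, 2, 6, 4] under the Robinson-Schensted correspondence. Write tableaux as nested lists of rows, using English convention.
P = [[1, 2, 4], [3, 6, 8], [5, 7]]

Insert 5: appended to row 1. P = [[5]].
Insert 3: 3 bumps 5 from row 1; 5 starts row 2. P = [[3], [5]].
Insert 7: appended to row 1. P = [[3, 7], [5]].
Insert 1: 1 bumps 3 from row 1; 3 bumps 5 from row 2; 5 starts row 3. P = [[1, 7], [3], [5]].
Insert 8: appended to row 1. P = [[1, 7, 8], [3], [5]].
Insert 2: 2 bumps 7 from row 1; 7 appends to row 2. P = [[1, 2, 8], [3, 7], [5]].
Insert 6: 6 bumps 8 from row 1; 8 appends to row 2. P = [[1, 2, 6], [3, 7, 8], [5]].
Insert 4: 4 bumps 6 from row 1; 6 bumps 7 from row 2; 7 appends to row 3. P = [[1, 2, 4], [3, 6, 8], [5, 7]].

So P = [[1, 2, 4], [3, 6, 8], [5, 7]].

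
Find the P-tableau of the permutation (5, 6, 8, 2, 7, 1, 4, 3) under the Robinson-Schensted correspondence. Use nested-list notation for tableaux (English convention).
After inserting 5: P = [[5]].
After inserting 6: P = [[5, 6]].
After inserting 8: P = [[5, 6, 8]].
After inserting 2: P = [[2, 6, 8], [5]].
After inserting 7: P = [[2, 6, 7], [5, 8]].
After inserting 1: P = [[1, 6, 7], [2, 8], [5]].
After inserting 4: P = [[1, 4, 7], [2, 6], [5, 8]].
After inserting 3: P = [[1, 3, 7], [2, 4], [5, 6], [8]].

So P = [[1, 3, 7], [2, 4], [5, 6], [8]].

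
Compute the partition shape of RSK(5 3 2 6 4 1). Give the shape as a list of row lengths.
Row-insert each entry into an empty tableau.

After inserting 5: P = [[5]].
After inserting 3: P = [[3], [5]].
After inserting 2: P = [[2], [3], [5]].
After inserting 6: P = [[2, 6], [3], [5]].
After inserting 4: P = [[2, 4], [3, 6], [5]].
After inserting 1: P = [[1, 4], [2, 6], [3], [5]].

The final insertion tableau P = [[1, 4], [2, 6], [3], [5]] has shape [2, 2, 1, 1].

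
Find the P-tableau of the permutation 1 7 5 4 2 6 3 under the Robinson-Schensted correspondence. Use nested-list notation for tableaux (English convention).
P = [[1, 2, 3], [4, 6], [5], [7]]

Insert 1: appended to row 1. P = [[1]].
Insert 7: appended to row 1. P = [[1, 7]].
Insert 5: 5 bumps 7 from row 1; 7 starts row 2. P = [[1, 5], [7]].
Insert 4: 4 bumps 5 from row 1; 5 bumps 7 from row 2; 7 starts row 3. P = [[1, 4], [5], [7]].
Insert 2: 2 bumps 4 from row 1; 4 bumps 5 from row 2; 5 bumps 7 from row 3; 7 starts row 4. P = [[1, 2], [4], [5], [7]].
Insert 6: appended to row 1. P = [[1, 2, 6], [4], [5], [7]].
Insert 3: 3 bumps 6 from row 1; 6 appends to row 2. P = [[1, 2, 3], [4, 6], [5], [7]].

So P = [[1, 2, 3], [4, 6], [5], [7]].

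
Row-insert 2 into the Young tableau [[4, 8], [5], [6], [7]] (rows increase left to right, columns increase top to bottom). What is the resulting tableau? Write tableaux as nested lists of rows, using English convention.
In row 1, 2 replaces 4 (the leftmost entry greater than 2); 4 is bumped to row 2. In row 2, 4 replaces 5 (the leftmost entry greater than 4); 5 is bumped to row 3. In row 3, 5 replaces 6 (the leftmost entry greater than 5); 6 is bumped to row 4. In row 4, 6 replaces 7 (the leftmost entry greater than 6); 7 is bumped to row 5. 7 starts a new row 5. The new tableau is [[2, 8], [4], [5], [6], [7]].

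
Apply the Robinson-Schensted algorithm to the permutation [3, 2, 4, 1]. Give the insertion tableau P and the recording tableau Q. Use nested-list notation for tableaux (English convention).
P = [[1, 4], [2], [3]], Q = [[1, 3], [2], [4]]

Insert each entry of the permutation into P by Schensted row insertion, recording in Q the position of each new cell.

Insert 3: appended to row 1. P = [[3]].
Insert 2: 2 bumps 3 from row 1; 3 starts row 2. P = [[2], [3]].
Insert 4: appended to row 1. P = [[2, 4], [3]].
Insert 1: 1 bumps 2 from row 1; 2 bumps 3 from row 2; 3 starts row 3. P = [[1, 4], [2], [3]].

So P = [[1, 4], [2], [3]], Q = [[1, 3], [2], [4]].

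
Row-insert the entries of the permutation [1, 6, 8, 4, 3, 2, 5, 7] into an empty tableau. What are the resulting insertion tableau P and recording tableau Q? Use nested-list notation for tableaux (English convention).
Insert each entry of the permutation into P by Schensted row insertion, recording in Q the position of each new cell.

After inserting 1: P = [[1]].
After inserting 6: P = [[1, 6]].
After inserting 8: P = [[1, 6, 8]].
After inserting 4: P = [[1, 4, 8], [6]].
After inserting 3: P = [[1, 3, 8], [4], [6]].
After inserting 2: P = [[1, 2, 8], [3], [4], [6]].
After inserting 5: P = [[1, 2, 5], [3, 8], [4], [6]].
After inserting 7: P = [[1, 2, 5, 7], [3, 8], [4], [6]].

So P = [[1, 2, 5, 7], [3, 8], [4], [6]], Q = [[1, 2, 3, 8], [4, 7], [5], [6]].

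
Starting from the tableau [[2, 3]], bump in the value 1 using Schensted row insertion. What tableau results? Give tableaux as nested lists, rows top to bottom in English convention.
[[1, 3], [2]]

In row 1, 1 replaces 2 (the leftmost entry greater than 1); 2 is bumped to row 2. 2 starts a new row 2. The new tableau is [[1, 3], [2]].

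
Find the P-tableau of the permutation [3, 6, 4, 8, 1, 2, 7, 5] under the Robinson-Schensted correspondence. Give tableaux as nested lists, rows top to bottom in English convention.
P = [[1, 2, 5], [3, 4, 7], [6, 8]]

Insert 3: appended to row 1. P = [[3]].
Insert 6: appended to row 1. P = [[3, 6]].
Insert 4: 4 bumps 6 from row 1; 6 starts row 2. P = [[3, 4], [6]].
Insert 8: appended to row 1. P = [[3, 4, 8], [6]].
Insert 1: 1 bumps 3 from row 1; 3 bumps 6 from row 2; 6 starts row 3. P = [[1, 4, 8], [3], [6]].
Insert 2: 2 bumps 4 from row 1; 4 appends to row 2. P = [[1, 2, 8], [3, 4], [6]].
Insert 7: 7 bumps 8 from row 1; 8 appends to row 2. P = [[1, 2, 7], [3, 4, 8], [6]].
Insert 5: 5 bumps 7 from row 1; 7 bumps 8 from row 2; 8 appends to row 3. P = [[1, 2, 5], [3, 4, 7], [6, 8]].

So P = [[1, 2, 5], [3, 4, 7], [6, 8]].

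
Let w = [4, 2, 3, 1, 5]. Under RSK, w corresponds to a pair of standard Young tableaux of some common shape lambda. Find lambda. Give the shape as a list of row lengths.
[3, 1, 1]

Row-insert each entry into an empty tableau.

After inserting 4: P = [[4]].
After inserting 2: P = [[2], [4]].
After inserting 3: P = [[2, 3], [4]].
After inserting 1: P = [[1, 3], [2], [4]].
After inserting 5: P = [[1, 3, 5], [2], [4]].

The final insertion tableau P = [[1, 3, 5], [2], [4]] has shape [3, 1, 1].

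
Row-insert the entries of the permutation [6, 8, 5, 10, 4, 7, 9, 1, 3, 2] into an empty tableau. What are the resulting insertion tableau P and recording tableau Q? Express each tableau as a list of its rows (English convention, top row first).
P = [[1, 2, 9], [3, 7, 10], [4, 8], [5], [6]], Q = [[1, 2, 4], [3, 6, 7], [5, 9], [8], [10]]

Insert each entry of the permutation into P by Schensted row insertion, recording in Q the position of each new cell.

Insert 6: appended to row 1. P = [[6]].
Insert 8: appended to row 1. P = [[6, 8]].
Insert 5: 5 bumps 6 from row 1; 6 starts row 2. P = [[5, 8], [6]].
Insert 10: appended to row 1. P = [[5, 8, 10], [6]].
Insert 4: 4 bumps 5 from row 1; 5 bumps 6 from row 2; 6 starts row 3. P = [[4, 8, 10], [5], [6]].
Insert 7: 7 bumps 8 from row 1; 8 appends to row 2. P = [[4, 7, 10], [5, 8], [6]].
Insert 9: 9 bumps 10 from row 1; 10 appends to row 2. P = [[4, 7, 9], [5, 8, 10], [6]].
Insert 1: 1 bumps 4 from row 1; 4 bumps 5 from row 2; 5 bumps 6 from row 3; 6 starts row 4. P = [[1, 7, 9], [4, 8, 10], [5], [6]].
Insert 3: 3 bumps 7 from row 1; 7 bumps 8 from row 2; 8 appends to row 3. P = [[1, 3, 9], [4, 7, 10], [5, 8], [6]].
Insert 2: 2 bumps 3 from row 1; 3 bumps 4 from row 2; 4 bumps 5 from row 3; 5 bumps 6 from row 4; 6 starts row 5. P = [[1, 2, 9], [3, 7, 10], [4, 8], [5], [6]].

So P = [[1, 2, 9], [3, 7, 10], [4, 8], [5], [6]], Q = [[1, 2, 4], [3, 6, 7], [5, 9], [8], [10]].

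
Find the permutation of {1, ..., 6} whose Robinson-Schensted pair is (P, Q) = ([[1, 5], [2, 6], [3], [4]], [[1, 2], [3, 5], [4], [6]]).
Reverse the RSK construction: for i from n down to 1, find the cell of Q containing i, remove the entry at that cell from P, and reverse-bump it up through P; the value ejected from row 1 is w(i).

Step i=6: Q has 6 at row 4, column 1; remove 4 from row 4 of P and reverse-bump: 4 enters row 3 and ejects 3; 3 enters row 2 and ejects 2; 2 enters row 1 and ejects 1. So w(6) = 1. P is now [[2, 5], [3, 6], [4]].
Step i=5: Q has 5 at row 2, column 2; remove 6 from row 2 of P and reverse-bump: 6 enters row 1 and ejects 5. So w(5) = 5. P is now [[2, 6], [3], [4]].
Step i=4: Q has 4 at row 3, column 1; remove 4 from row 3 of P and reverse-bump: 4 enters row 2 and ejects 3; 3 enters row 1 and ejects 2. So w(4) = 2. P is now [[3, 6], [4]].
Step i=3: Q has 3 at row 2, column 1; remove 4 from row 2 of P and reverse-bump: 4 enters row 1 and ejects 3. So w(3) = 3. P is now [[4, 6]].
Step i=2: Q has 2 at row 1, column 2; remove that cell from P, ejecting 6. So w(2) = 6. P is now [[4]].
Step i=1: Q has 1 at row 1, column 1; remove that cell from P, ejecting 4. So w(1) = 4. P is now [].

So w = 4 6 3 2 5 1.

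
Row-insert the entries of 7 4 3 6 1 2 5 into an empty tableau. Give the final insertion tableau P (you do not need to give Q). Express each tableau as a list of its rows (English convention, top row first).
P = [[1, 2, 5], [3, 6], [4], [7]]

Insert 7: appended to row 1. P = [[7]].
Insert 4: 4 bumps 7 from row 1; 7 starts row 2. P = [[4], [7]].
Insert 3: 3 bumps 4 from row 1; 4 bumps 7 from row 2; 7 starts row 3. P = [[3], [4], [7]].
Insert 6: appended to row 1. P = [[3, 6], [4], [7]].
Insert 1: 1 bumps 3 from row 1; 3 bumps 4 from row 2; 4 bumps 7 from row 3; 7 starts row 4. P = [[1, 6], [3], [4], [7]].
Insert 2: 2 bumps 6 from row 1; 6 appends to row 2. P = [[1, 2], [3, 6], [4], [7]].
Insert 5: appended to row 1. P = [[1, 2, 5], [3, 6], [4], [7]].

So P = [[1, 2, 5], [3, 6], [4], [7]].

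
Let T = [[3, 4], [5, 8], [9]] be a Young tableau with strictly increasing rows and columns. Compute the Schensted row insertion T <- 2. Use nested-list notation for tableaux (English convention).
[[2, 4], [3, 8], [5], [9]]

In row 1, 2 replaces 3 (the leftmost entry greater than 2); 3 is bumped to row 2. In row 2, 3 replaces 5 (the leftmost entry greater than 3); 5 is bumped to row 3. In row 3, 5 replaces 9 (the leftmost entry greater than 5); 9 is bumped to row 4. 9 starts a new row 4. The new tableau is [[2, 4], [3, 8], [5], [9]].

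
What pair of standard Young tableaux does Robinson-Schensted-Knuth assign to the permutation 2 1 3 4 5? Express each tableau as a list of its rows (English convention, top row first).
P = [[1, 3, 4, 5], [2]], Q = [[1, 3, 4, 5], [2]]

Insert each entry of the permutation into P by Schensted row insertion, recording in Q the position of each new cell.

Insert 2: appended to row 1. P = [[2]], Q = [[1]].
Insert 1: 1 bumps 2 from row 1; 2 starts row 2. P = [[1], [2]], Q = [[1], [2]].
Insert 3: appended to row 1. P = [[1, 3], [2]], Q = [[1, 3], [2]].
Insert 4: appended to row 1. P = [[1, 3, 4], [2]], Q = [[1, 3, 4], [2]].
Insert 5: appended to row 1. P = [[1, 3, 4, 5], [2]], Q = [[1, 3, 4, 5], [2]].

So P = [[1, 3, 4, 5], [2]], Q = [[1, 3, 4, 5], [2]].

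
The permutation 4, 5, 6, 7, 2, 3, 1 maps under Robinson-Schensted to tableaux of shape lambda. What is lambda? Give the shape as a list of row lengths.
[4, 2, 1]

Row-insert each entry into an empty tableau.

After inserting 4: P = [[4]].
After inserting 5: P = [[4, 5]].
After inserting 6: P = [[4, 5, 6]].
After inserting 7: P = [[4, 5, 6, 7]].
After inserting 2: P = [[2, 5, 6, 7], [4]].
After inserting 3: P = [[2, 3, 6, 7], [4, 5]].
After inserting 1: P = [[1, 3, 6, 7], [2, 5], [4]].

The final insertion tableau P = [[1, 3, 6, 7], [2, 5], [4]] has shape [4, 2, 1].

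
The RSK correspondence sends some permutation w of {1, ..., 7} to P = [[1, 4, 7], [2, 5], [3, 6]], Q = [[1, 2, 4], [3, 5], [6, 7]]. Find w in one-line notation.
Reverse RSK: for i = n, n-1, ..., 1, locate i in Q, remove the corresponding corner cell from P, and reverse-bump its entry up through P; the value ejected from row 1 is w(i).

So w = 3 6 2 7 5 1 4.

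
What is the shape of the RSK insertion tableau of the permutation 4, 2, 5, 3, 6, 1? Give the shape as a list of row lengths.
Row-insert each entry into an empty tableau.

After inserting 4: P = [[4]].
After inserting 2: P = [[2], [4]].
After inserting 5: P = [[2, 5], [4]].
After inserting 3: P = [[2, 3], [4, 5]].
After inserting 6: P = [[2, 3, 6], [4, 5]].
After inserting 1: P = [[1, 3, 6], [2, 5], [4]].

The final insertion tableau P = [[1, 3, 6], [2, 5], [4]] has shape [3, 2, 1].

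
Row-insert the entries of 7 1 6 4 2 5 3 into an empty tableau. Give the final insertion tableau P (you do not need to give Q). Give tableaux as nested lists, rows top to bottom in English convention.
P = [[1, 2, 3], [4, 5], [6], [7]]

Insert 7: appended to row 1. P = [[7]].
Insert 1: 1 bumps 7 from row 1; 7 starts row 2. P = [[1], [7]].
Insert 6: appended to row 1. P = [[1, 6], [7]].
Insert 4: 4 bumps 6 from row 1; 6 bumps 7 from row 2; 7 starts row 3. P = [[1, 4], [6], [7]].
Insert 2: 2 bumps 4 from row 1; 4 bumps 6 from row 2; 6 bumps 7 from row 3; 7 starts row 4. P = [[1, 2], [4], [6], [7]].
Insert 5: appended to row 1. P = [[1, 2, 5], [4], [6], [7]].
Insert 3: 3 bumps 5 from row 1; 5 appends to row 2. P = [[1, 2, 3], [4, 5], [6], [7]].

So P = [[1, 2, 3], [4, 5], [6], [7]].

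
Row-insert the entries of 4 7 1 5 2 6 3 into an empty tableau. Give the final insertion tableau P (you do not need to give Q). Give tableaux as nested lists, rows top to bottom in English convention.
Insert 4: appended to row 1. P = [[4]].
Insert 7: appended to row 1. P = [[4, 7]].
Insert 1: 1 bumps 4 from row 1; 4 starts row 2. P = [[1, 7], [4]].
Insert 5: 5 bumps 7 from row 1; 7 appends to row 2. P = [[1, 5], [4, 7]].
Insert 2: 2 bumps 5 from row 1; 5 bumps 7 from row 2; 7 starts row 3. P = [[1, 2], [4, 5], [7]].
Insert 6: appended to row 1. P = [[1, 2, 6], [4, 5], [7]].
Insert 3: 3 bumps 6 from row 1; 6 appends to row 2. P = [[1, 2, 3], [4, 5, 6], [7]].

So P = [[1, 2, 3], [4, 5, 6], [7]].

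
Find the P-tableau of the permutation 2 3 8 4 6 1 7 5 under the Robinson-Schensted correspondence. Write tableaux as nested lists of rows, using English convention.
P = [[1, 3, 4, 5, 7], [2, 6], [8]]

Insert 2: appended to row 1. P = [[2]].
Insert 3: appended to row 1. P = [[2, 3]].
Insert 8: appended to row 1. P = [[2, 3, 8]].
Insert 4: 4 bumps 8 from row 1; 8 starts row 2. P = [[2, 3, 4], [8]].
Insert 6: appended to row 1. P = [[2, 3, 4, 6], [8]].
Insert 1: 1 bumps 2 from row 1; 2 bumps 8 from row 2; 8 starts row 3. P = [[1, 3, 4, 6], [2], [8]].
Insert 7: appended to row 1. P = [[1, 3, 4, 6, 7], [2], [8]].
Insert 5: 5 bumps 6 from row 1; 6 appends to row 2. P = [[1, 3, 4, 5, 7], [2, 6], [8]].

So P = [[1, 3, 4, 5, 7], [2, 6], [8]].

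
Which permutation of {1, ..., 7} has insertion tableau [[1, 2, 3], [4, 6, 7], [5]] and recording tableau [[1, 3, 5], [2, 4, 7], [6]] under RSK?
Reverse RSK: for i = n, n-1, ..., 1, locate i in Q, remove the corresponding corner cell from P, and reverse-bump its entry up through P; the value ejected from row 1 is w(i).

So w = 5 1 6 4 7 2 3.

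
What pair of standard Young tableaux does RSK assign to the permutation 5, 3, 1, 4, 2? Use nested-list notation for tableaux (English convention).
Insert each entry of the permutation into P by Schensted row insertion, recording in Q the position of each new cell.

Insert 5: appended to row 1. P = [[5]], Q = [[1]].
Insert 3: 3 bumps 5 from row 1; 5 starts row 2. P = [[3], [5]], Q = [[1], [2]].
Insert 1: 1 bumps 3 from row 1; 3 bumps 5 from row 2; 5 starts row 3. P = [[1], [3], [5]], Q = [[1], [2], [3]].
Insert 4: appended to row 1. P = [[1, 4], [3], [5]], Q = [[1, 4], [2], [3]].
Insert 2: 2 bumps 4 from row 1; 4 appends to row 2. P = [[1, 2], [3, 4], [5]], Q = [[1, 4], [2, 5], [3]].

So P = [[1, 2], [3, 4], [5]], Q = [[1, 4], [2, 5], [3]].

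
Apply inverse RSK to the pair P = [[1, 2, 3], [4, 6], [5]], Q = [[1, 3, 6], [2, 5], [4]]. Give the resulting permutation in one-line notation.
5 4 6 1 2 3

Reverse the RSK construction: for i from n down to 1, find the cell of Q containing i, remove the entry at that cell from P, and reverse-bump it up through P; the value ejected from row 1 is w(i).

Step i=6: Q has 6 at row 1, column 3; remove that cell from P, ejecting 3. So w(6) = 3. P is now [[1, 2], [4, 6], [5]].
Step i=5: Q has 5 at row 2, column 2; remove 6 from row 2 of P and reverse-bump: 6 enters row 1 and ejects 2. So w(5) = 2. P is now [[1, 6], [4], [5]].
Step i=4: Q has 4 at row 3, column 1; remove 5 from row 3 of P and reverse-bump: 5 enters row 2 and ejects 4; 4 enters row 1 and ejects 1. So w(4) = 1. P is now [[4, 6], [5]].
Step i=3: Q has 3 at row 1, column 2; remove that cell from P, ejecting 6. So w(3) = 6. P is now [[4], [5]].
Step i=2: Q has 2 at row 2, column 1; remove 5 from row 2 of P and reverse-bump: 5 enters row 1 and ejects 4. So w(2) = 4. P is now [[5]].
Step i=1: Q has 1 at row 1, column 1; remove that cell from P, ejecting 5. So w(1) = 5. P is now [].

So w = 5 4 6 1 2 3.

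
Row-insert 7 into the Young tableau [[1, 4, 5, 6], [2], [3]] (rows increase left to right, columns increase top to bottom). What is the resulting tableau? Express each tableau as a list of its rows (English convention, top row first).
7 is larger than every entry of row 1, so it is appended to row 1. The new tableau is [[1, 4, 5, 6, 7], [2], [3]].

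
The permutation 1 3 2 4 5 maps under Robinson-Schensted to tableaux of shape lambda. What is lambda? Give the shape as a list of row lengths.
Row-insert each entry into an empty tableau.

After inserting 1: P = [[1]].
After inserting 3: P = [[1, 3]].
After inserting 2: P = [[1, 2], [3]].
After inserting 4: P = [[1, 2, 4], [3]].
After inserting 5: P = [[1, 2, 4, 5], [3]].

The final insertion tableau P = [[1, 2, 4, 5], [3]] has shape [4, 1].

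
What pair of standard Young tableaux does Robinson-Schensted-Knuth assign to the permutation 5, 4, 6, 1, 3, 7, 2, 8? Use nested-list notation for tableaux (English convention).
P = [[1, 2, 7, 8], [3, 6], [4], [5]], Q = [[1, 3, 6, 8], [2, 5], [4], [7]]

Insert each entry of the permutation into P by Schensted row insertion, recording in Q the position of each new cell.

Insert 5: appended to row 1. P = [[5]], Q = [[1]].
Insert 4: 4 bumps 5 from row 1; 5 starts row 2. P = [[4], [5]], Q = [[1], [2]].
Insert 6: appended to row 1. P = [[4, 6], [5]], Q = [[1, 3], [2]].
Insert 1: 1 bumps 4 from row 1; 4 bumps 5 from row 2; 5 starts row 3. P = [[1, 6], [4], [5]], Q = [[1, 3], [2], [4]].
Insert 3: 3 bumps 6 from row 1; 6 appends to row 2. P = [[1, 3], [4, 6], [5]], Q = [[1, 3], [2, 5], [4]].
Insert 7: appended to row 1. P = [[1, 3, 7], [4, 6], [5]], Q = [[1, 3, 6], [2, 5], [4]].
Insert 2: 2 bumps 3 from row 1; 3 bumps 4 from row 2; 4 bumps 5 from row 3; 5 starts row 4. P = [[1, 2, 7], [3, 6], [4], [5]], Q = [[1, 3, 6], [2, 5], [4], [7]].
Insert 8: appended to row 1. P = [[1, 2, 7, 8], [3, 6], [4], [5]], Q = [[1, 3, 6, 8], [2, 5], [4], [7]].

So P = [[1, 2, 7, 8], [3, 6], [4], [5]], Q = [[1, 3, 6, 8], [2, 5], [4], [7]].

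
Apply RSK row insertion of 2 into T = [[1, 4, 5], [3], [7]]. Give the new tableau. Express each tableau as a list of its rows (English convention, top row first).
In row 1, 2 replaces 4 (the leftmost entry greater than 2); 4 is bumped to row 2. 4 is appended to row 2. The new tableau is [[1, 2, 5], [3, 4], [7]].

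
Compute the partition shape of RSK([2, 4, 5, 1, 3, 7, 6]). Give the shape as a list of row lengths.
Row-insert each entry into an empty tableau.

After inserting 2: P = [[2]].
After inserting 4: P = [[2, 4]].
After inserting 5: P = [[2, 4, 5]].
After inserting 1: P = [[1, 4, 5], [2]].
After inserting 3: P = [[1, 3, 5], [2, 4]].
After inserting 7: P = [[1, 3, 5, 7], [2, 4]].
After inserting 6: P = [[1, 3, 5, 6], [2, 4, 7]].

The final insertion tableau P = [[1, 3, 5, 6], [2, 4, 7]] has shape [4, 3].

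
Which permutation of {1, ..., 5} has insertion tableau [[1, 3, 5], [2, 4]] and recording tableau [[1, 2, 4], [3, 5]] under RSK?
Reverse RSK: for i = n, n-1, ..., 1, locate i in Q, remove the corresponding corner cell from P, and reverse-bump its entry up through P; the value ejected from row 1 is w(i).

So w = 2 4 1 5 3.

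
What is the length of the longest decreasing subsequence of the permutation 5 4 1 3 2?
4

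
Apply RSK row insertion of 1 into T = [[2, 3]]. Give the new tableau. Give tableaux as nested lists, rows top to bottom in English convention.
In row 1, 1 replaces 2 (the leftmost entry greater than 1); 2 is bumped to row 2. 2 starts a new row 2. The new tableau is [[1, 3], [2]].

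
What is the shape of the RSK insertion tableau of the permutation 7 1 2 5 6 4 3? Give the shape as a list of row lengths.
[4, 1, 1, 1]

Row-insert each entry into an empty tableau.

After inserting 7: P = [[7]].
After inserting 1: P = [[1], [7]].
After inserting 2: P = [[1, 2], [7]].
After inserting 5: P = [[1, 2, 5], [7]].
After inserting 6: P = [[1, 2, 5, 6], [7]].
After inserting 4: P = [[1, 2, 4, 6], [5], [7]].
After inserting 3: P = [[1, 2, 3, 6], [4], [5], [7]].

The final insertion tableau P = [[1, 2, 3, 6], [4], [5], [7]] has shape [4, 1, 1, 1].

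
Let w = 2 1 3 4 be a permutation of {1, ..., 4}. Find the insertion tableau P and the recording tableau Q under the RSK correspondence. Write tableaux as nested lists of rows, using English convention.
P = [[1, 3, 4], [2]], Q = [[1, 3, 4], [2]]

Insert each entry of the permutation into P by Schensted row insertion, recording in Q the position of each new cell.

Insert 2: appended to row 1. P = [[2]].
Insert 1: 1 bumps 2 from row 1; 2 starts row 2. P = [[1], [2]].
Insert 3: appended to row 1. P = [[1, 3], [2]].
Insert 4: appended to row 1. P = [[1, 3, 4], [2]].

So P = [[1, 3, 4], [2]], Q = [[1, 3, 4], [2]].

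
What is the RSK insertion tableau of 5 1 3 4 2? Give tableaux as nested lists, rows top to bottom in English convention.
After inserting 5: P = [[5]].
After inserting 1: P = [[1], [5]].
After inserting 3: P = [[1, 3], [5]].
After inserting 4: P = [[1, 3, 4], [5]].
After inserting 2: P = [[1, 2, 4], [3], [5]].

So P = [[1, 2, 4], [3], [5]].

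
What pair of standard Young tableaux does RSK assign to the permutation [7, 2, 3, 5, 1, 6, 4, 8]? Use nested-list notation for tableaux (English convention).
P = [[1, 3, 4, 6, 8], [2, 5], [7]], Q = [[1, 3, 4, 6, 8], [2, 7], [5]]

Insert each entry of the permutation into P by Schensted row insertion, recording in Q the position of each new cell.

Insert 7: appended to row 1. P = [[7]].
Insert 2: 2 bumps 7 from row 1; 7 starts row 2. P = [[2], [7]].
Insert 3: appended to row 1. P = [[2, 3], [7]].
Insert 5: appended to row 1. P = [[2, 3, 5], [7]].
Insert 1: 1 bumps 2 from row 1; 2 bumps 7 from row 2; 7 starts row 3. P = [[1, 3, 5], [2], [7]].
Insert 6: appended to row 1. P = [[1, 3, 5, 6], [2], [7]].
Insert 4: 4 bumps 5 from row 1; 5 appends to row 2. P = [[1, 3, 4, 6], [2, 5], [7]].
Insert 8: appended to row 1. P = [[1, 3, 4, 6, 8], [2, 5], [7]].

So P = [[1, 3, 4, 6, 8], [2, 5], [7]], Q = [[1, 3, 4, 6, 8], [2, 7], [5]].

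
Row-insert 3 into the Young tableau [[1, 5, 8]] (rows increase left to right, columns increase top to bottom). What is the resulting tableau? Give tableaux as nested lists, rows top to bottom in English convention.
[[1, 3, 8], [5]]

In row 1, 3 replaces 5 (the leftmost entry greater than 3); 5 is bumped to row 2. 5 starts a new row 2. The new tableau is [[1, 3, 8], [5]].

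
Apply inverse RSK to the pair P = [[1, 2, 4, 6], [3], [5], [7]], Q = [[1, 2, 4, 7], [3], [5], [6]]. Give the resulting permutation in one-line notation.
Reverse the RSK construction: for i from n down to 1, find the cell of Q containing i, remove the entry at that cell from P, and reverse-bump it up through P; the value ejected from row 1 is w(i).

Step i=7: Q has 7 at row 1, column 4; remove that cell from P, ejecting 6. So w(7) = 6. P is now [[1, 2, 4], [3], [5], [7]].
Step i=6: Q has 6 at row 4, column 1; remove 7 from row 4 of P and reverse-bump: 7 enters row 3 and ejects 5; 5 enters row 2 and ejects 3; 3 enters row 1 and ejects 2. So w(6) = 2. P is now [[1, 3, 4], [5], [7]].
Step i=5: Q has 5 at row 3, column 1; remove 7 from row 3 of P and reverse-bump: 7 enters row 2 and ejects 5; 5 enters row 1 and ejects 4. So w(5) = 4. P is now [[1, 3, 5], [7]].
Step i=4: Q has 4 at row 1, column 3; remove that cell from P, ejecting 5. So w(4) = 5. P is now [[1, 3], [7]].
Step i=3: Q has 3 at row 2, column 1; remove 7 from row 2 of P and reverse-bump: 7 enters row 1 and ejects 3. So w(3) = 3. P is now [[1, 7]].
Step i=2: Q has 2 at row 1, column 2; remove that cell from P, ejecting 7. So w(2) = 7. P is now [[1]].
Step i=1: Q has 1 at row 1, column 1; remove that cell from P, ejecting 1. So w(1) = 1. P is now [].

So w = 1 7 3 5 4 2 6.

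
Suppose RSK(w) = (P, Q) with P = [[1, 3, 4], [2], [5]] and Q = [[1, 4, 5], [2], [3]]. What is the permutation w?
5 2 1 3 4

Reverse the RSK construction: for i from n down to 1, find the cell of Q containing i, remove the entry at that cell from P, and reverse-bump it up through P; the value ejected from row 1 is w(i).

Step i=5: Q has 5 at row 1, column 3; remove that cell from P, ejecting 4. So w(5) = 4. P is now [[1, 3], [2], [5]].
Step i=4: Q has 4 at row 1, column 2; remove that cell from P, ejecting 3. So w(4) = 3. P is now [[1], [2], [5]].
Step i=3: Q has 3 at row 3, column 1; remove 5 from row 3 of P and reverse-bump: 5 enters row 2 and ejects 2; 2 enters row 1 and ejects 1. So w(3) = 1. P is now [[2], [5]].
Step i=2: Q has 2 at row 2, column 1; remove 5 from row 2 of P and reverse-bump: 5 enters row 1 and ejects 2. So w(2) = 2. P is now [[5]].
Step i=1: Q has 1 at row 1, column 1; remove that cell from P, ejecting 5. So w(1) = 5. P is now [].

So w = 5 2 1 3 4.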